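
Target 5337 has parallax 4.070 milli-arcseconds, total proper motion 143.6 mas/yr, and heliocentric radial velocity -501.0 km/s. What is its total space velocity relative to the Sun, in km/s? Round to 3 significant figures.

528 km/s

d = 1/p = 1/0.004070″ = 245.7 pc.
μ = 143.6 mas/yr = 0.1436 ″/yr.
v_t = 4.740 μ d = 4.740 × 0.1436 × 245.7 = 167.24 km/s.
v = √(v_r² + v_t²) = √((-501.0)² + 167.24²) = √278970 = 528.18 km/s.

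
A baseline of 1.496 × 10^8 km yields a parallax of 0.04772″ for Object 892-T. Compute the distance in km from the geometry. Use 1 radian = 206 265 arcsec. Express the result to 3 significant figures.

6.47 × 10^14 km

θ = 0.04772″ = 0.04772/206265 = 2.3135 × 10^-7 rad.
d = B/θ = (1.496 × 10^8) / (2.3135 × 10^-7) = 6.4664 × 10^14 km.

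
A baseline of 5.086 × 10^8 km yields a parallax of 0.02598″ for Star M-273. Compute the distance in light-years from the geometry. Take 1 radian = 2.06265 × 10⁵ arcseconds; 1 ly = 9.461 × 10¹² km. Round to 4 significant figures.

426.8 ly

θ = 0.02598″ = 0.02598/206265 = 1.2595 × 10^-7 rad.
d = B/θ = (5.086 × 10^8) / (1.2595 × 10^-7) = 4.0381 × 10^15 km = (4.0381 × 10^15) / (9.461 × 10^12) ly = 426.82 ly.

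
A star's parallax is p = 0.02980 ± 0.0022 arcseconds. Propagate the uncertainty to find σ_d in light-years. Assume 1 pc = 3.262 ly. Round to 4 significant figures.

d = 1/p, so σ_d = σ_p / p².
σ_d = 0.00220 / (0.02980)² = 0.00220 / 0.00088804 = 2.4774 pc = 2.4774 × 3.262 ly = 8.0813 ly.

8.081 ly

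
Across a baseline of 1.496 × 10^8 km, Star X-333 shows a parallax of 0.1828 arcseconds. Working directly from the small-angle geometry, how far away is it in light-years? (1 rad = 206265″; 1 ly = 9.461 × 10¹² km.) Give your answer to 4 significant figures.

θ = 0.1828″ = 0.1828/206265 = 8.8624 × 10^-7 rad.
d = B/θ = (1.496 × 10^8) / (8.8624 × 10^-7) = 1.6880 × 10^14 km = (1.6880 × 10^14) / (9.461 × 10^12) ly = 17.842 ly.

17.84 ly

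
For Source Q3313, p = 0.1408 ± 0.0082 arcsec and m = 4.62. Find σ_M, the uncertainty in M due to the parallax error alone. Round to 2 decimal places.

σ_M = 0.13 mag

M = m − 5 log₁₀ d + 5 = m + 5 log₁₀ p + 5, so ∂M/∂p = 5/(p ln 10).
σ_M = (5/ln 10) · (σ_p/p) = 2.1715 × 0.0082/0.1408 = 2.1715 × 0.058239 = 0.12647.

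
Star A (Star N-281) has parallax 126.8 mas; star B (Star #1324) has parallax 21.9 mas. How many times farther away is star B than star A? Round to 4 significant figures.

Since d = 1/p, d_B/d_A = p_A/p_B.
= 126.8 / 21.9 = 5.79.

5.790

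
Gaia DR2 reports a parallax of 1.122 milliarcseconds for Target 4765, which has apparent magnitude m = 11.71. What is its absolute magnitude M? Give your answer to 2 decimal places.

d = 1/p = 1/0.001122″ = 891.27 pc.
m − M = 5 log₁₀(891.27) − 5 = 14.7500 − 5 = 9.7500.
M = m − (m − M) = 11.71 − 9.7500 = 1.96.

M = 1.96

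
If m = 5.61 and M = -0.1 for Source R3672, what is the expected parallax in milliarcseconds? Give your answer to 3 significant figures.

7.21 mas

m − M = 5.61 − (-0.1) = 5.71.
d = 10^((m−M)/5 + 1) = 10^2.142 = 138.68 pc.
p = 1/d = 1/138.68 = 0.0072108 arcsec = 7.2108 mas.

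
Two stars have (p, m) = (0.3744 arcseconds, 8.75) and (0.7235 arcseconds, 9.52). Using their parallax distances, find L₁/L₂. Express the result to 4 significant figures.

d₁ = 1/p₁ = 1/0.3744″ = 2.6709 pc; d₂ = 1/p₂ = 1/0.7235″ = 1.3822 pc.
M₁ = m₁ − 5 log₁₀ d₁ + 5 = 8.75 − 2.1333 + 5 = 11.6167.
M₂ = 9.52 − 0.7029 + 5 = 13.8171.
L₁/L₂ = 10^(0.4(M₂ − M₁)) = 10^(0.4 × 2.2004) = 10^0.88016 = 7.5886.

L₁/L₂ = 7.589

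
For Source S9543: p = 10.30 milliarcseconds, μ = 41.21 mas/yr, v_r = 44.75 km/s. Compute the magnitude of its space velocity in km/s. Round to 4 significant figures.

d = 1/p = 1/0.01030″ = 97.087 pc.
μ = 41.21 mas/yr = 0.04121 ″/yr.
v_t = 4.740 μ d = 4.740 × 0.04121 × 97.087 = 18.965 km/s.
v = √(v_r² + v_t²) = √(44.75² + 18.965²) = √2362.23 = 48.603 km/s.

48.60 km/s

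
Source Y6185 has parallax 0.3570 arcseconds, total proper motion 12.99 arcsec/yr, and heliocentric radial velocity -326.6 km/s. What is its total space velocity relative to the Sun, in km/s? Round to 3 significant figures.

369 km/s

d = 1/p = 1/0.3570″ = 2.8011 pc.
v_t = 4.740 μ d = 4.740 × 12.99 × 2.8011 = 172.47 km/s.
v = √(v_r² + v_t²) = √((-326.6)² + 172.47²) = √136413 = 369.34 km/s.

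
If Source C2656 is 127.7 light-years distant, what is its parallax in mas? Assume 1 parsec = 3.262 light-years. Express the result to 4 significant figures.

25.54 mas

d = 127.7 ly ÷ 3.262 = 39.148 pc.
p = 1/d = 1/39.148 = 0.025544 arcsec.
= 0.025544 × 1000 = 25.544 mas.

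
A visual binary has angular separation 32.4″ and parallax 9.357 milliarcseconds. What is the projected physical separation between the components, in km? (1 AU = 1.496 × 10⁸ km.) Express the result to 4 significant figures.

d = 1/p = 1/0.009357″ = 106.87 pc.
At distance d (pc), an angle of θ arcsec spans θ·d AU: s = 32.4 × 106.87 = 3462.6 AU.
= 3462.6 × 1.496 × 10⁸ km = 5.1800 × 10^11 km.

5.180 × 10^11 km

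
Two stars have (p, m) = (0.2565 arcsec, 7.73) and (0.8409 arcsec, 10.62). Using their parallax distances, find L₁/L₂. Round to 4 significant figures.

L₁/L₂ = 153.9

d₁ = 1/p₁ = 1/0.2565″ = 3.8986 pc; d₂ = 1/p₂ = 1/0.8409″ = 1.1892 pc.
M₁ = m₁ − 5 log₁₀ d₁ + 5 = 7.73 − 2.9545 + 5 = 9.7755.
M₂ = 10.62 − 0.3763 + 5 = 15.2437.
L₁/L₂ = 10^(0.4(M₂ − M₁)) = 10^(0.4 × 5.4682) = 10^2.18728 = 153.91.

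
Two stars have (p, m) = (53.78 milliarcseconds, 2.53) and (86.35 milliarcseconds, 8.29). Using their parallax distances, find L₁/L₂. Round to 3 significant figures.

d₁ = 1/p₁ = 1/0.05378″ = 18.594 pc; d₂ = 1/p₂ = 1/0.08635″ = 11.581 pc.
M₁ = m₁ − 5 log₁₀ d₁ + 5 = 2.53 − 6.3469 + 5 = 1.1831.
M₂ = 8.29 − 5.3187 + 5 = 7.9713.
L₁/L₂ = 10^(0.4(M₂ − M₁)) = 10^(0.4 × 6.7882) = 10^2.71528 = 519.13.

L₁/L₂ = 519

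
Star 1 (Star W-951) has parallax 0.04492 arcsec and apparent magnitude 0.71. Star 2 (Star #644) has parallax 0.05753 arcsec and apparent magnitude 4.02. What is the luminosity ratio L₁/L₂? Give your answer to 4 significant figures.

d₁ = 1/p₁ = 1/0.04492″ = 22.262 pc; d₂ = 1/p₂ = 1/0.05753″ = 17.382 pc.
M₁ = m₁ − 5 log₁₀ d₁ + 5 = 0.71 − 6.7378 + 5 = -1.0278.
M₂ = 4.02 − 6.2005 + 5 = 2.8195.
L₁/L₂ = 10^(0.4(M₂ − M₁)) = 10^(0.4 × 3.8473) = 10^1.53892 = 34.588.

L₁/L₂ = 34.59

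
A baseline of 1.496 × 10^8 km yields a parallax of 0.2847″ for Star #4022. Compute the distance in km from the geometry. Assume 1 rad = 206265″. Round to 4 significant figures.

1.084 × 10^14 km

θ = 0.2847″ = 0.2847/206265 = 1.3803 × 10^-6 rad.
d = B/θ = (1.496 × 10^8) / (1.3803 × 10^-6) = 1.0838 × 10^14 km.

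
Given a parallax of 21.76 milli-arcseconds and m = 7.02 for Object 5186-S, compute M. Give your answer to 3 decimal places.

d = 1/p = 1/0.02176″ = 45.956 pc.
m − M = 5 log₁₀(45.956) − 5 = 8.3117 − 5 = 3.3117.
M = m − (m − M) = 7.02 − 3.3117 = 3.708.

M = 3.708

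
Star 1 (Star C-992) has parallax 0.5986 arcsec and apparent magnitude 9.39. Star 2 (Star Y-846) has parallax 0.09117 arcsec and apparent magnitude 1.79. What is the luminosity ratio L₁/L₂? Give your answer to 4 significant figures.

d₁ = 1/p₁ = 1/0.5986″ = 1.6706 pc; d₂ = 1/p₂ = 1/0.09117″ = 10.969 pc.
M₁ = m₁ − 5 log₁₀ d₁ + 5 = 9.39 − 1.1144 + 5 = 13.2756.
M₂ = 1.79 − 5.2008 + 5 = 1.5892.
L₁/L₂ = 10^(0.4(M₂ − M₁)) = 10^(0.4 × (-11.6864)) = 10^(-4.67456) = 0.000021156.

L₁/L₂ = 2.116 × 10^-5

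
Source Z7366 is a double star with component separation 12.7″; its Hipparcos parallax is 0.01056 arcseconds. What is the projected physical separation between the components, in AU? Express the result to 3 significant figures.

1200 AU

d = 1/p = 1/0.01056″ = 94.697 pc.
At distance d (pc), an angle of θ arcsec spans θ·d AU: s = 12.7 × 94.697 = 1202.7 AU.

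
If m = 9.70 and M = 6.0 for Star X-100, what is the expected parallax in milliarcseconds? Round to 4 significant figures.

18.20 mas

m − M = 9.70 − 6.0 = 3.70.
d = 10^((m−M)/5 + 1) = 10^1.740 = 54.954 pc.
p = 1/d = 1/54.954 = 0.018197 arcsec = 18.197 mas.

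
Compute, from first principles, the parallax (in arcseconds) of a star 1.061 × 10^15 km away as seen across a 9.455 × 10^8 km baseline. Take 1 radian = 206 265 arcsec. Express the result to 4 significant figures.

0.1838 arcsec

θ ≈ B/d = (9.455 × 10^8) / (1.061 × 10^15) = 8.9114 × 10^-7 rad.
In arcseconds: 8.9114 × 10^-7 × 206265 = 0.18381″.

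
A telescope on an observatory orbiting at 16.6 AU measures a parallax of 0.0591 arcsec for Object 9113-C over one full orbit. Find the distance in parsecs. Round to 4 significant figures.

With baseline B (in AU) and parallax p (in arcsec), d = B/p parsecs.
d = 16.6 / 0.0591 = 280.88 pc.

280.9 pc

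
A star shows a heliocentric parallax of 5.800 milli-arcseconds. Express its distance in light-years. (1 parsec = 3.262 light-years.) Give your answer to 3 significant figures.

562 light years

p = 5.800 milli-arcseconds = 0.005800 arcsec.
d = 1/p = 1/0.005800 = 172.41 pc.
In light-years: 172.41 × 3.262 = 562.4 ly.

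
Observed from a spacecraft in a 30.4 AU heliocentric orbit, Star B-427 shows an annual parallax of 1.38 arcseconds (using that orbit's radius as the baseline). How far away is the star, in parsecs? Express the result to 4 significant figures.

22.03 pc

With baseline B (in AU) and parallax p (in arcsec), d = B/p parsecs.
d = 30.4 / 1.38 = 22.029 pc.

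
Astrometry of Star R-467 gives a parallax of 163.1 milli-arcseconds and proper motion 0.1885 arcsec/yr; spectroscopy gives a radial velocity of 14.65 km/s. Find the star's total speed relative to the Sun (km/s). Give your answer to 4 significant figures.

d = 1/p = 1/0.1631″ = 6.1312 pc.
v_t = 4.740 μ d = 4.740 × 0.1885 × 6.1312 = 5.4782 km/s.
v = √(v_r² + v_t²) = √(14.65² + 5.4782²) = √244.633 = 15.641 km/s.

15.64 km/s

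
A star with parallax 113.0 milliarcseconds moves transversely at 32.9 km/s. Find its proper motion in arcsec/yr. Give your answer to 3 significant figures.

d = 1/p = 1/0.1130″ = 8.8496 pc.
μ = v_t / (4.74 d) = 32.9 / (4.74 × 8.8496) = 32.9 / 41.947 = 0.78432 ″/yr.

0.784 arcsec/yr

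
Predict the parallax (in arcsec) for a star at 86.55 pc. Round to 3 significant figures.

p = 1/d = 1/86.55 = 0.011554 arcsec.

0.0116 arcsec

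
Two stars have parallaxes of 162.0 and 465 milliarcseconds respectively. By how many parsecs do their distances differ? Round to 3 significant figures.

4.02 pc

d_A = 1/0.1620″ = 6.1728 pc; d_B = 1/0.4650″ = 2.1505 pc.
|d_B − d_A| = |2.1505 − 6.1728| = 4.0223 pc.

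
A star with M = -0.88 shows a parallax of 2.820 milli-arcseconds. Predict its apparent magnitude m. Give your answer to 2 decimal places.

m = 6.87

d = 1/p = 1/0.002820″ = 354.61 pc.
m − M = 5 log₁₀ d − 5 = 5 log₁₀(354.61) − 5 = 12.7488 − 5 = 7.7488.
m = M + (m − M) = -0.88 + 7.7488 = 6.87.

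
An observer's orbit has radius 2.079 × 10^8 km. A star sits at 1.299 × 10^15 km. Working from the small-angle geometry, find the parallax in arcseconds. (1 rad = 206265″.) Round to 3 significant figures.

0.0330 arcsec

θ ≈ B/d = (2.079 × 10^8) / (1.299 × 10^15) = 1.6005 × 10^-7 rad.
In arcseconds: 1.6005 × 10^-7 × 206265 = 0.033013″.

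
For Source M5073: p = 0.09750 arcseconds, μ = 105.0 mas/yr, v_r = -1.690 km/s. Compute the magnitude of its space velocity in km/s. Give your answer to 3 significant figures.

d = 1/p = 1/0.09750″ = 10.256 pc.
μ = 105.0 mas/yr = 0.1050 ″/yr.
v_t = 4.740 μ d = 4.740 × 0.1050 × 10.256 = 5.1044 km/s.
v = √(v_r² + v_t²) = √((-1.690)² + 5.1044²) = √28.911 = 5.3769 km/s.

5.38 km/s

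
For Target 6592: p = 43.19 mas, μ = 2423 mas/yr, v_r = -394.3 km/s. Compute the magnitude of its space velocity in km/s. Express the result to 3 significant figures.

d = 1/p = 1/0.04319″ = 23.154 pc.
μ = 2423 mas/yr = 2.423 ″/yr.
v_t = 4.740 μ d = 4.740 × 2.423 × 23.154 = 265.92 km/s.
v = √(v_r² + v_t²) = √((-394.3)² + 265.92²) = √226186 = 475.59 km/s.

476 km/s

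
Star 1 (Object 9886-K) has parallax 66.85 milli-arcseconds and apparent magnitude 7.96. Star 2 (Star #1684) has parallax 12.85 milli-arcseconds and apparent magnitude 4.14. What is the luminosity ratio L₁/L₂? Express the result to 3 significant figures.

d₁ = 1/p₁ = 1/0.06685″ = 14.959 pc; d₂ = 1/p₂ = 1/0.01285″ = 77.821 pc.
M₁ = m₁ − 5 log₁₀ d₁ + 5 = 7.96 − 5.8745 + 5 = 7.0855.
M₂ = 4.14 − 9.4555 + 5 = -0.3155.
L₁/L₂ = 10^(0.4(M₂ − M₁)) = 10^(0.4 × (-7.4010)) = 10^(-2.96040) = 0.0010955.

L₁/L₂ = 0.00110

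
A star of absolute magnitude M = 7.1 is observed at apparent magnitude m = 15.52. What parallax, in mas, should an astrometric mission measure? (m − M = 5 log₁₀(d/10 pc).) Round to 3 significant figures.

2.07 mas

m − M = 15.52 − 7.1 = 8.42.
d = 10^((m−M)/5 + 1) = 10^2.684 = 483.06 pc.
p = 1/d = 1/483.06 = 0.0020701 arcsec = 2.0701 mas.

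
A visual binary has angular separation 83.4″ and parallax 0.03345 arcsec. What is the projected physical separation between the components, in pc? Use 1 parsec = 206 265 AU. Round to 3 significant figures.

0.0121 pc

d = 1/p = 1/0.03345″ = 29.895 pc.
At distance d (pc), an angle of θ arcsec spans θ·d AU: s = 83.4 × 29.895 = 2493.2 AU.
= 2493.2 / 206265 = 0.012087 pc.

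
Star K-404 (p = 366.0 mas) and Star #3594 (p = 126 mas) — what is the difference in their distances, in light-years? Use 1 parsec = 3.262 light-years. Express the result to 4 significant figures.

d_A = 1/0.3660″ = 2.7322 pc; d_B = 1/0.1260″ = 7.9365 pc.
|d_B − d_A| = |7.9365 − 2.7322| = 5.2043 pc = 5.2043 × 3.262 ly = 16.976 ly.

16.98 ly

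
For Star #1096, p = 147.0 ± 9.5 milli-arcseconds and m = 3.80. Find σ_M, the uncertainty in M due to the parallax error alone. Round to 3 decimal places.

σ_M = 0.140 mag

M = m − 5 log₁₀ d + 5 = m + 5 log₁₀ p + 5, so ∂M/∂p = 5/(p ln 10).
σ_M = (5/ln 10) · (σ_p/p) = 2.1715 × 9.5/147.0 = 2.1715 × 0.064626 = 0.14034.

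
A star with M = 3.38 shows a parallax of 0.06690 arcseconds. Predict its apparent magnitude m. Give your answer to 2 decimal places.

d = 1/p = 1/0.06690″ = 14.948 pc.
m − M = 5 log₁₀ d − 5 = 5 log₁₀(14.948) − 5 = 5.8729 − 5 = 0.8729.
m = M + (m − M) = 3.38 + 0.8729 = 4.25.

m = 4.25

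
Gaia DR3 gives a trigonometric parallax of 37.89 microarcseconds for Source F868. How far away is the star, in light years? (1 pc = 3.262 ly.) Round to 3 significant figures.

86100 light years

p = 37.89 microarcseconds = 0.00003789 arcsec.
d = 1/p = 1/0.00003789 = 26392 pc.
In light-years: 26392 × 3.262 = 86091 ly.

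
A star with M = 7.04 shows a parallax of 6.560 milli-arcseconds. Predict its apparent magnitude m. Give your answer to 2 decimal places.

d = 1/p = 1/0.006560″ = 152.44 pc.
m − M = 5 log₁₀ d − 5 = 5 log₁₀(152.44) − 5 = 10.9155 − 5 = 5.9155.
m = M + (m − M) = 7.04 + 5.9155 = 12.96.

m = 12.96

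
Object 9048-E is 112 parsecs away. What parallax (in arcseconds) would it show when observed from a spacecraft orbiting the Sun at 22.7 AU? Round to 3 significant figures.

0.203 arcsec

p (arcsec) = B (AU) / d (pc).
p = 22.7 / 112 = 0.20268 arcsec.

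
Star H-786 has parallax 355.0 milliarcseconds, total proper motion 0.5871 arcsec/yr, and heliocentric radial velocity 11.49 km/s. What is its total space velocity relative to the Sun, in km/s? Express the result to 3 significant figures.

13.9 km/s

d = 1/p = 1/0.3550″ = 2.8169 pc.
v_t = 4.740 μ d = 4.740 × 0.5871 × 2.8169 = 7.839 km/s.
v = √(v_r² + v_t²) = √(11.49² + 7.839²) = √193.47 = 13.909 km/s.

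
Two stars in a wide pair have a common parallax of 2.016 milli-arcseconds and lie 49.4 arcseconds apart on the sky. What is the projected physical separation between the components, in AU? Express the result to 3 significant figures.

d = 1/p = 1/0.002016″ = 496.03 pc.
At distance d (pc), an angle of θ arcsec spans θ·d AU: s = 49.4 × 496.03 = 24504 AU.

24500 AU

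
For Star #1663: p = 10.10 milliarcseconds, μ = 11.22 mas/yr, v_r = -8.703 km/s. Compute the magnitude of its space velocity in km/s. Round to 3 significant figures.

10.2 km/s

d = 1/p = 1/0.01010″ = 99.01 pc.
μ = 11.22 mas/yr = 0.01122 ″/yr.
v_t = 4.740 μ d = 4.740 × 0.01122 × 99.01 = 5.2656 km/s.
v = √(v_r² + v_t²) = √((-8.703)² + 5.2656²) = √103.469 = 10.172 km/s.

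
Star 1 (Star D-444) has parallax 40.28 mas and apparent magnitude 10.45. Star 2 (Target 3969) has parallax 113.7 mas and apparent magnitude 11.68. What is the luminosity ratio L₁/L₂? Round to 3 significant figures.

d₁ = 1/p₁ = 1/0.04028″ = 24.826 pc; d₂ = 1/p₂ = 1/0.1137″ = 8.7951 pc.
M₁ = m₁ − 5 log₁₀ d₁ + 5 = 10.45 − 6.9745 + 5 = 8.4755.
M₂ = 11.68 − 4.7212 + 5 = 11.9588.
L₁/L₂ = 10^(0.4(M₂ − M₁)) = 10^(0.4 × 3.4833) = 10^1.39332 = 24.735.

L₁/L₂ = 24.7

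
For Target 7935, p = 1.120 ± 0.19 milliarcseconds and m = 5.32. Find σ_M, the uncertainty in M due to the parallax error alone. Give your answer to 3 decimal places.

M = m − 5 log₁₀ d + 5 = m + 5 log₁₀ p + 5, so ∂M/∂p = 5/(p ln 10).
σ_M = (5/ln 10) · (σ_p/p) = 2.1715 × 0.19/1.120 = 2.1715 × 0.16964 = 0.36837.

σ_M = 0.368 mag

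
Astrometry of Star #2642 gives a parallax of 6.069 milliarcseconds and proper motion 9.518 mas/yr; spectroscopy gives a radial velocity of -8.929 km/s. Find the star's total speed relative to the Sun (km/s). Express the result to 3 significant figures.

d = 1/p = 1/0.006069″ = 164.77 pc.
μ = 9.518 mas/yr = 0.009518 ″/yr.
v_t = 4.740 μ d = 4.740 × 0.009518 × 164.77 = 7.4337 km/s.
v = √(v_r² + v_t²) = √((-8.929)² + 7.4337²) = √134.987 = 11.618 km/s.

11.6 km/s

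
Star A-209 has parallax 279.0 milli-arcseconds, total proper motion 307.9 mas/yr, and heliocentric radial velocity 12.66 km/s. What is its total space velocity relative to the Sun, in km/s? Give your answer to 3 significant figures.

13.7 km/s

d = 1/p = 1/0.2790″ = 3.5842 pc.
μ = 307.9 mas/yr = 0.3079 ″/yr.
v_t = 4.740 μ d = 4.740 × 0.3079 × 3.5842 = 5.2309 km/s.
v = √(v_r² + v_t²) = √(12.66² + 5.2309²) = √187.638 = 13.698 km/s.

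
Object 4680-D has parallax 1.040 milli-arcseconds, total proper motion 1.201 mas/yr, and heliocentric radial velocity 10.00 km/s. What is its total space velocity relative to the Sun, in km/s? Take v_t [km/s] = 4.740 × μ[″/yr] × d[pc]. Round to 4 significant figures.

11.40 km/s

d = 1/p = 1/0.001040″ = 961.54 pc.
μ = 1.201 mas/yr = 0.001201 ″/yr.
v_t = 4.740 μ d = 4.740 × 0.001201 × 961.54 = 5.4738 km/s.
v = √(v_r² + v_t²) = √(10.00² + 5.4738²) = √129.962 = 11.4 km/s.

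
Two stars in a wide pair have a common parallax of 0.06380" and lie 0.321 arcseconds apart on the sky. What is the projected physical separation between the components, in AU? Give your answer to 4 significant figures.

d = 1/p = 1/0.06380″ = 15.674 pc.
At distance d (pc), an angle of θ arcsec spans θ·d AU: s = 0.321 × 15.674 = 5.0314 AU.

5.031 AU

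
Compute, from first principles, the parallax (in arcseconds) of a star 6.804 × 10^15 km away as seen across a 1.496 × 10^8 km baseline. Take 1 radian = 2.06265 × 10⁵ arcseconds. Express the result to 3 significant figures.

θ ≈ B/d = (1.496 × 10^8) / (6.804 × 10^15) = 2.1987 × 10^-8 rad.
In arcseconds: 2.1987 × 10^-8 × 206265 = 0.0045351″.

0.00454 arcsec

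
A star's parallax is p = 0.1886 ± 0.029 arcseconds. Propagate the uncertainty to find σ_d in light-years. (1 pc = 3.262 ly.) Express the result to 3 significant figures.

d = 1/p, so σ_d = σ_p / p².
σ_d = 0.0290 / (0.1886)² = 0.0290 / 0.03557 = 0.81529 pc = 0.81529 × 3.262 ly = 2.6595 ly.

2.66 ly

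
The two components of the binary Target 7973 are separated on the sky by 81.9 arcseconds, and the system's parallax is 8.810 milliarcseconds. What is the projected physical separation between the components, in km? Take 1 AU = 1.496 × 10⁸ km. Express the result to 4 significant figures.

d = 1/p = 1/0.008810″ = 113.51 pc.
At distance d (pc), an angle of θ arcsec spans θ·d AU: s = 81.9 × 113.51 = 9296.5 AU.
= 9296.5 × 1.496 × 10⁸ km = 1.3908 × 10^12 km.

1.391 × 10^12 km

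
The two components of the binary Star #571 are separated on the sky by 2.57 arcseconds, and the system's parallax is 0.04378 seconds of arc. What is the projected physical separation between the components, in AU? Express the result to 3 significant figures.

58.7 AU

d = 1/p = 1/0.04378″ = 22.841 pc.
At distance d (pc), an angle of θ arcsec spans θ·d AU: s = 2.57 × 22.841 = 58.701 AU.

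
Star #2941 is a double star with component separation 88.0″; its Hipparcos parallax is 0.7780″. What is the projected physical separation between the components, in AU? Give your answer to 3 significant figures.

d = 1/p = 1/0.7780″ = 1.2853 pc.
At distance d (pc), an angle of θ arcsec spans θ·d AU: s = 88.0 × 1.2853 = 113.11 AU.

113 AU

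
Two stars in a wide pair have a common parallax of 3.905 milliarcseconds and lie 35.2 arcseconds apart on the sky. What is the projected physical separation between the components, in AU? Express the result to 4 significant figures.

d = 1/p = 1/0.003905″ = 256.08 pc.
At distance d (pc), an angle of θ arcsec spans θ·d AU: s = 35.2 × 256.08 = 9014 AU.

9014 AU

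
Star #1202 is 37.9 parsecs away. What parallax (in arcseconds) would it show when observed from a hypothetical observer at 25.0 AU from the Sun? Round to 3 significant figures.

p (arcsec) = B (AU) / d (pc).
p = 25.0 / 37.9 = 0.65963 arcsec.

0.660 arcsec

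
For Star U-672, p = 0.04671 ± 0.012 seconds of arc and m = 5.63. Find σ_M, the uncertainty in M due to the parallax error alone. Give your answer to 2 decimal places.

M = m − 5 log₁₀ d + 5 = m + 5 log₁₀ p + 5, so ∂M/∂p = 5/(p ln 10).
σ_M = (5/ln 10) · (σ_p/p) = 2.1715 × 0.012/0.04671 = 2.1715 × 0.2569 = 0.55786.

σ_M = 0.56 mag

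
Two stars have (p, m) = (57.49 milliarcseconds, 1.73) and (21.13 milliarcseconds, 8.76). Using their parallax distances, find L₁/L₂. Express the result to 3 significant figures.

L₁/L₂ = 87.6

d₁ = 1/p₁ = 1/0.05749″ = 17.394 pc; d₂ = 1/p₂ = 1/0.02113″ = 47.326 pc.
M₁ = m₁ − 5 log₁₀ d₁ + 5 = 1.73 − 6.2020 + 5 = 0.5280.
M₂ = 8.76 − 8.3755 + 5 = 5.3845.
L₁/L₂ = 10^(0.4(M₂ − M₁)) = 10^(0.4 × 4.8565) = 10^1.94260 = 87.619.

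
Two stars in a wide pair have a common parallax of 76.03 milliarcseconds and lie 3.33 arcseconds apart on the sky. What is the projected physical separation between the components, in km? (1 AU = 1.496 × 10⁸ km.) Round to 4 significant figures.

6.552 × 10^9 km

d = 1/p = 1/0.07603″ = 13.153 pc.
At distance d (pc), an angle of θ arcsec spans θ·d AU: s = 3.33 × 13.153 = 43.799 AU.
= 43.799 × 1.496 × 10⁸ km = 6.5523 × 10^9 km.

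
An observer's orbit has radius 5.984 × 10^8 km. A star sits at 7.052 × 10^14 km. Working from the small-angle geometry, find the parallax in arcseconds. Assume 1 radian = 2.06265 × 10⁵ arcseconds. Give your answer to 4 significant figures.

0.1750 arcsec

θ ≈ B/d = (5.984 × 10^8) / (7.052 × 10^14) = 8.4855 × 10^-7 rad.
In arcseconds: 8.4855 × 10^-7 × 206265 = 0.17503″.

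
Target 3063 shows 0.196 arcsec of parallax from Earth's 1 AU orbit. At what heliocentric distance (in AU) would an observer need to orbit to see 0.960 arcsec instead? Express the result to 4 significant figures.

Parallax scales linearly with baseline: p ∝ B, so B = p_target / p_Earth × 1 AU.
B = 0.960 / 0.196 = 4.898 AU.

4.898 AU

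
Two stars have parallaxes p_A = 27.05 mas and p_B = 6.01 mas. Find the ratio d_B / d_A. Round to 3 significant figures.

Since d = 1/p, d_B/d_A = p_A/p_B.
= 27.05 / 6.01 = 4.5008.

4.50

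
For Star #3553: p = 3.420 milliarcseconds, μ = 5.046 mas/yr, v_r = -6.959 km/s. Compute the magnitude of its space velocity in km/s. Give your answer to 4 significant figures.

d = 1/p = 1/0.003420″ = 292.4 pc.
μ = 5.046 mas/yr = 0.005046 ″/yr.
v_t = 4.740 μ d = 4.740 × 0.005046 × 292.4 = 6.9936 km/s.
v = √(v_r² + v_t²) = √((-6.959)² + 6.9936²) = √97.3381 = 9.866 km/s.

9.866 km/s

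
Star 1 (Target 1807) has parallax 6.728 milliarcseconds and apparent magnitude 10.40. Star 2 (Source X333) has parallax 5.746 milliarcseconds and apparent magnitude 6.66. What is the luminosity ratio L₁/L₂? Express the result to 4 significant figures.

d₁ = 1/p₁ = 1/0.006728″ = 148.63 pc; d₂ = 1/p₂ = 1/0.005746″ = 174.03 pc.
M₁ = m₁ − 5 log₁₀ d₁ + 5 = 10.40 − 10.8605 + 5 = 4.5395.
M₂ = 6.66 − 11.2031 + 5 = 0.4569.
L₁/L₂ = 10^(0.4(M₂ − M₁)) = 10^(0.4 × (-4.0826)) = 10^(-1.63304) = 0.023279.

L₁/L₂ = 0.02328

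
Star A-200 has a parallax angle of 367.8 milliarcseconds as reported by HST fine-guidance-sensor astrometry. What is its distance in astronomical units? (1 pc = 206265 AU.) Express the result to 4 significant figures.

p = 367.8 milliarcseconds = 0.3678 arcsec.
d = 1/p = 1/0.3678 = 2.7189 pc.
In AU: 2.7189 × 206265 = 5.6081 × 10^5 AU.

560800 AU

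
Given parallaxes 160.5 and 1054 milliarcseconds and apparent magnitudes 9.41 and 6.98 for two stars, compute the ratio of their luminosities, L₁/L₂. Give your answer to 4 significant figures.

d₁ = 1/p₁ = 1/0.1605″ = 6.2305 pc; d₂ = 1/p₂ = 1/1.054″ = 0.94877 pc.
M₁ = m₁ − 5 log₁₀ d₁ + 5 = 9.41 − 3.9726 + 5 = 10.4374.
M₂ = 6.98 − (-0.1142) + 5 = 12.0942.
L₁/L₂ = 10^(0.4(M₂ − M₁)) = 10^(0.4 × 1.6568) = 10^0.66272 = 4.5996.

L₁/L₂ = 4.600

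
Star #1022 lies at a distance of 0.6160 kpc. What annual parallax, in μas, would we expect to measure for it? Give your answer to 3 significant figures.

d = 0.6160 kpc = 616 pc.
p = 1/d = 1/616 = 0.0016234 arcsec.
= 0.0016234 × 10⁶ = 1623.4 μas.

1620 μas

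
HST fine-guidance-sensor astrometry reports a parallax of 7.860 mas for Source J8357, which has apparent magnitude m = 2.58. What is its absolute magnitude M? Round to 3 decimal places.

d = 1/p = 1/0.007860″ = 127.23 pc.
m − M = 5 log₁₀(127.23) − 5 = 10.5229 − 5 = 5.5229.
M = m − (m − M) = 2.58 − 5.5229 = -2.943.

M = -2.943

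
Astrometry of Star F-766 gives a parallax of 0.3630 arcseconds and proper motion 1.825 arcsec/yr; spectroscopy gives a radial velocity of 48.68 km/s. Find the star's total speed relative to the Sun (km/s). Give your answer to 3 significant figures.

54.2 km/s

d = 1/p = 1/0.3630″ = 2.7548 pc.
v_t = 4.740 μ d = 4.740 × 1.825 × 2.7548 = 23.83 km/s.
v = √(v_r² + v_t²) = √(48.68² + 23.83²) = √2937.61 = 54.2 km/s.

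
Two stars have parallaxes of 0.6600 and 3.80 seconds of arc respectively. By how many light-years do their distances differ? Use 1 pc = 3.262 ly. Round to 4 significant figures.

d_A = 1/0.6600″ = 1.5152 pc; d_B = 1/3.800″ = 0.26316 pc.
|d_B − d_A| = |0.26316 − 1.5152| = 1.252 pc = 1.252 × 3.262 ly = 4.084 ly.

4.084 ly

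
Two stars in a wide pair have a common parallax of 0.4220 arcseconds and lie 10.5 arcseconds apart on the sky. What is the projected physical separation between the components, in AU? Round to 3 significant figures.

24.9 AU

d = 1/p = 1/0.4220″ = 2.3697 pc.
At distance d (pc), an angle of θ arcsec spans θ·d AU: s = 10.5 × 2.3697 = 24.882 AU.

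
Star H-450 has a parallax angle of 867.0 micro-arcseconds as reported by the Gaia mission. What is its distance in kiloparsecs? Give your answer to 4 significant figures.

p = 867.0 micro-arcseconds = 0.0008670 arcsec.
d = 1/p = 1/0.0008670 = 1153.4 pc.
= 1.1534 kpc.

1.153 kpc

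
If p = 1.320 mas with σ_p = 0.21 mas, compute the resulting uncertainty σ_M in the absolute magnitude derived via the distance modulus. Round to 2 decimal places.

σ_M = 0.35 mag

M = m − 5 log₁₀ d + 5 = m + 5 log₁₀ p + 5, so ∂M/∂p = 5/(p ln 10).
σ_M = (5/ln 10) · (σ_p/p) = 2.1715 × 0.21/1.320 = 2.1715 × 0.15909 = 0.34546.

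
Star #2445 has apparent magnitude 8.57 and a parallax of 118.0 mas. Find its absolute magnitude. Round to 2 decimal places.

M = 8.93

d = 1/p = 1/0.1180″ = 8.4746 pc.
m − M = 5 log₁₀(8.4746) − 5 = 4.6406 − 5 = -0.3594.
M = m − (m − M) = 8.57 − (-0.3594) = 8.93.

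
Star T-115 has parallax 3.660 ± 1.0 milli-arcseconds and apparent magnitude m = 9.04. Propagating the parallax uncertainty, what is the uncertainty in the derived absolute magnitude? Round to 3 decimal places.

σ_M = 0.593 mag

M = m − 5 log₁₀ d + 5 = m + 5 log₁₀ p + 5, so ∂M/∂p = 5/(p ln 10).
σ_M = (5/ln 10) · (σ_p/p) = 2.1715 × 1.0/3.660 = 2.1715 × 0.27322 = 0.5933.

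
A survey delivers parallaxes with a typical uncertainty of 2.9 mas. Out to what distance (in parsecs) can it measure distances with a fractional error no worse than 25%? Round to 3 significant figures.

86.2 pc

σ_d/d = σ_p/p, so the condition is σ_p/p ≤ 0.25, i.e. p ≥ σ_p/0.25.
p_min = 2.9/0.25 = 11.6 mas = 0.0116 arcsec.
d_max = 1/p_min = 1/0.0116 = 86.207 pc.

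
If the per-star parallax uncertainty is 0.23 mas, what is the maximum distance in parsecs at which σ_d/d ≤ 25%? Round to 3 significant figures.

σ_d/d = σ_p/p, so the condition is σ_p/p ≤ 0.25, i.e. p ≥ σ_p/0.25.
p_min = 0.23/0.25 = 0.92 mas = 0.00092 arcsec.
d_max = 1/p_min = 1/0.00092 = 1087 pc.

1090 pc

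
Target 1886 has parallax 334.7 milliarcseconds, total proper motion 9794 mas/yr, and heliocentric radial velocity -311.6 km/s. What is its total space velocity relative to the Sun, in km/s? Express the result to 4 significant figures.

d = 1/p = 1/0.3347″ = 2.9878 pc.
μ = 9794 mas/yr = 9.794 ″/yr.
v_t = 4.740 μ d = 4.740 × 9.794 × 2.9878 = 138.7 km/s.
v = √(v_r² + v_t²) = √((-311.6)² + 138.7²) = √116332 = 341.07 km/s.

341.1 km/s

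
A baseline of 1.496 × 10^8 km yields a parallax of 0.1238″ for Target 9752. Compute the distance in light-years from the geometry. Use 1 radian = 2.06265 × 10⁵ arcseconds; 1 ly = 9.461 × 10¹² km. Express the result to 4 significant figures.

26.35 ly

θ = 0.1238″ = 0.1238/206265 = 6.0020 × 10^-7 rad.
d = B/θ = (1.496 × 10^8) / (6.0020 × 10^-7) = 2.4925 × 10^14 km = (2.4925 × 10^14) / (9.461 × 10^12) ly = 26.345 ly.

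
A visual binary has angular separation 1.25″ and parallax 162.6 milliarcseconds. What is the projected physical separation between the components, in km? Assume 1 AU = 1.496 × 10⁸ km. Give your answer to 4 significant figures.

d = 1/p = 1/0.1626″ = 6.1501 pc.
At distance d (pc), an angle of θ arcsec spans θ·d AU: s = 1.25 × 6.1501 = 7.6876 AU.
= 7.6876 × 1.496 × 10⁸ km = 1.1501 × 10^9 km.

1.150 × 10^9 km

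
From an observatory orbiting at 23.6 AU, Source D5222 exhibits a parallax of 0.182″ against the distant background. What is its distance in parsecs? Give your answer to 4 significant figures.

With baseline B (in AU) and parallax p (in arcsec), d = B/p parsecs.
d = 23.6 / 0.182 = 129.67 pc.

129.7 pc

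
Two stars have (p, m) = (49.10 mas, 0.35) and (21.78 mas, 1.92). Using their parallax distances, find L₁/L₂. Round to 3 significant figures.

d₁ = 1/p₁ = 1/0.04910″ = 20.367 pc; d₂ = 1/p₂ = 1/0.02178″ = 45.914 pc.
M₁ = m₁ − 5 log₁₀ d₁ + 5 = 0.35 − 6.5446 + 5 = -1.1946.
M₂ = 1.92 − 8.3097 + 5 = -1.3897.
L₁/L₂ = 10^(0.4(M₂ − M₁)) = 10^(0.4 × (-0.1951)) = 10^(-0.07804) = 0.83553.

L₁/L₂ = 0.836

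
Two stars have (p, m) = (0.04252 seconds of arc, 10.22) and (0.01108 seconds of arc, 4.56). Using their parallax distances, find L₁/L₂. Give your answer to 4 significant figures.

L₁/L₂ = 0.0003697

d₁ = 1/p₁ = 1/0.04252″ = 23.518 pc; d₂ = 1/p₂ = 1/0.01108″ = 90.253 pc.
M₁ = m₁ − 5 log₁₀ d₁ + 5 = 10.22 − 6.8570 + 5 = 8.3630.
M₂ = 4.56 − 9.7773 + 5 = -0.2173.
L₁/L₂ = 10^(0.4(M₂ − M₁)) = 10^(0.4 × (-8.5803)) = 10^(-3.43212) = 0.00036973.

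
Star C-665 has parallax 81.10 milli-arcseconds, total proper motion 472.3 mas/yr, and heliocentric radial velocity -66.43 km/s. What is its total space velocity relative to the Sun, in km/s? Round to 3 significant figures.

71.9 km/s

d = 1/p = 1/0.08110″ = 12.33 pc.
μ = 472.3 mas/yr = 0.4723 ″/yr.
v_t = 4.740 μ d = 4.740 × 0.4723 × 12.33 = 27.603 km/s.
v = √(v_r² + v_t²) = √((-66.43)² + 27.603²) = √5174.87 = 71.937 km/s.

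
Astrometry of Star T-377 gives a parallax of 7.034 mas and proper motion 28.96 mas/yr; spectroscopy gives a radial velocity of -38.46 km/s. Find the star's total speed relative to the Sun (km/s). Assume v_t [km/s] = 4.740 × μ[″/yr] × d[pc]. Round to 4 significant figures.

43.13 km/s

d = 1/p = 1/0.007034″ = 142.17 pc.
μ = 28.96 mas/yr = 0.02896 ″/yr.
v_t = 4.740 μ d = 4.740 × 0.02896 × 142.17 = 19.516 km/s.
v = √(v_r² + v_t²) = √((-38.46)² + 19.516²) = √1860.05 = 43.128 km/s.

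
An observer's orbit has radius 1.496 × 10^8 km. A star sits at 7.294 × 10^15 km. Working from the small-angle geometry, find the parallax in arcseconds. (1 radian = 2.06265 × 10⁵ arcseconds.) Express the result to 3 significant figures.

0.00423 arcsec

θ ≈ B/d = (1.496 × 10^8) / (7.294 × 10^15) = 2.0510 × 10^-8 rad.
In arcseconds: 2.0510 × 10^-8 × 206265 = 0.0042305″.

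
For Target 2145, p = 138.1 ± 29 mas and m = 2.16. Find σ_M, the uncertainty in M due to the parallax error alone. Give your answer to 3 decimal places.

M = m − 5 log₁₀ d + 5 = m + 5 log₁₀ p + 5, so ∂M/∂p = 5/(p ln 10).
σ_M = (5/ln 10) · (σ_p/p) = 2.1715 × 29/138.1 = 2.1715 × 0.20999 = 0.45599.

σ_M = 0.456 mag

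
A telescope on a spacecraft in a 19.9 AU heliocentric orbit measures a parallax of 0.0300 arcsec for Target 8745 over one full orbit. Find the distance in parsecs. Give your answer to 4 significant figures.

With baseline B (in AU) and parallax p (in arcsec), d = B/p parsecs.
d = 19.9 / 0.0300 = 663.33 pc.

663.3 pc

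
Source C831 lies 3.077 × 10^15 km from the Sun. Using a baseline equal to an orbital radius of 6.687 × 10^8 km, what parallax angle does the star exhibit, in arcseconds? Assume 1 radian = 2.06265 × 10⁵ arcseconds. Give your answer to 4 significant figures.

θ ≈ B/d = (6.687 × 10^8) / (3.077 × 10^15) = 2.1732 × 10^-7 rad.
In arcseconds: 2.1732 × 10^-7 × 206265 = 0.044826″.

0.04483 arcsec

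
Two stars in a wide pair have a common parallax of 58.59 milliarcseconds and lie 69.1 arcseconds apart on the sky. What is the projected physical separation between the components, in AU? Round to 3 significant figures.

d = 1/p = 1/0.05859″ = 17.068 pc.
At distance d (pc), an angle of θ arcsec spans θ·d AU: s = 69.1 × 17.068 = 1179.4 AU.

1180 AU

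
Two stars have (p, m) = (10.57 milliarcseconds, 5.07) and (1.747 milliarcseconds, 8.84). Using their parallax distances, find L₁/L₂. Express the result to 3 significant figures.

L₁/L₂ = 0.880

d₁ = 1/p₁ = 1/0.01057″ = 94.607 pc; d₂ = 1/p₂ = 1/0.001747″ = 572.41 pc.
M₁ = m₁ − 5 log₁₀ d₁ + 5 = 5.07 − 9.8796 + 5 = 0.1904.
M₂ = 8.84 − 13.7885 + 5 = 0.0515.
L₁/L₂ = 10^(0.4(M₂ − M₁)) = 10^(0.4 × (-0.1389)) = 10^(-0.05556) = 0.87991.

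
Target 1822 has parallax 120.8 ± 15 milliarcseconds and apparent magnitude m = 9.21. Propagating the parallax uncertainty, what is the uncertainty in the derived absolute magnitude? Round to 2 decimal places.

σ_M = 0.27 mag

M = m − 5 log₁₀ d + 5 = m + 5 log₁₀ p + 5, so ∂M/∂p = 5/(p ln 10).
σ_M = (5/ln 10) · (σ_p/p) = 2.1715 × 15/120.8 = 2.1715 × 0.12417 = 0.26964.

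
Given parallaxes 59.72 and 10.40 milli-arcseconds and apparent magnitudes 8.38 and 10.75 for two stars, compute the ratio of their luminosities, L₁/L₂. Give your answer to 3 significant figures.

L₁/L₂ = 0.269

d₁ = 1/p₁ = 1/0.05972″ = 16.745 pc; d₂ = 1/p₂ = 1/0.01040″ = 96.154 pc.
M₁ = m₁ − 5 log₁₀ d₁ + 5 = 8.38 − 6.1194 + 5 = 7.2606.
M₂ = 10.75 − 9.9148 + 5 = 5.8352.
L₁/L₂ = 10^(0.4(M₂ − M₁)) = 10^(0.4 × (-1.4254)) = 10^(-0.57016) = 0.26905.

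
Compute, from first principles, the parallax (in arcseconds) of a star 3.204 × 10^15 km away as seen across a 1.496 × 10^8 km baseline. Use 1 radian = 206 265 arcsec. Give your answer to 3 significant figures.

θ ≈ B/d = (1.496 × 10^8) / (3.204 × 10^15) = 4.6692 × 10^-8 rad.
In arcseconds: 4.6692 × 10^-8 × 206265 = 0.0096309″.

0.00963 arcsec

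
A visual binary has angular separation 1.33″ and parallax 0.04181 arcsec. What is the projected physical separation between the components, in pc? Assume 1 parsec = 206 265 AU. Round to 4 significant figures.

d = 1/p = 1/0.04181″ = 23.918 pc.
At distance d (pc), an angle of θ arcsec spans θ·d AU: s = 1.33 × 23.918 = 31.811 AU.
= 31.811 / 206265 = 0.00015422 pc.

0.0001542 pc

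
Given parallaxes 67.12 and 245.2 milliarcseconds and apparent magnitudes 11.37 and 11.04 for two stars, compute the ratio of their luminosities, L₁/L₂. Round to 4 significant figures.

d₁ = 1/p₁ = 1/0.06712″ = 14.899 pc; d₂ = 1/p₂ = 1/0.2452″ = 4.0783 pc.
M₁ = m₁ − 5 log₁₀ d₁ + 5 = 11.37 − 5.8658 + 5 = 10.5042.
M₂ = 11.04 − 3.0524 + 5 = 12.9876.
L₁/L₂ = 10^(0.4(M₂ − M₁)) = 10^(0.4 × 2.4834) = 10^0.99336 = 9.8483.

L₁/L₂ = 9.848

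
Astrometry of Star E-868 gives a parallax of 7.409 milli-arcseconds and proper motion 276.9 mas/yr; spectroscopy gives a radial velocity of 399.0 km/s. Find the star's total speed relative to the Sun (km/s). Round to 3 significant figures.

437 km/s

d = 1/p = 1/0.007409″ = 134.97 pc.
μ = 276.9 mas/yr = 0.2769 ″/yr.
v_t = 4.740 μ d = 4.740 × 0.2769 × 134.97 = 177.15 km/s.
v = √(v_r² + v_t²) = √(399.0² + 177.15²) = √190583 = 436.56 km/s.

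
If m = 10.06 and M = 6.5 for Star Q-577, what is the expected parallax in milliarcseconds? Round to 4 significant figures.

19.41 mas

m − M = 10.06 − 6.5 = 3.56.
d = 10^((m−M)/5 + 1) = 10^1.712 = 51.523 pc.
p = 1/d = 1/51.523 = 0.019409 arcsec = 19.409 mas.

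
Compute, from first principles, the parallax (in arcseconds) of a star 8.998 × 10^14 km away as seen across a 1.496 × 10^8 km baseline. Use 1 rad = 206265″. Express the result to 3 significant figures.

0.0343 arcsec

θ ≈ B/d = (1.496 × 10^8) / (8.998 × 10^14) = 1.6626 × 10^-7 rad.
In arcseconds: 1.6626 × 10^-7 × 206265 = 0.034294″.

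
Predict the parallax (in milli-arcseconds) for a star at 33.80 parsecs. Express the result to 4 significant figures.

29.59 mas

p = 1/d = 1/33.8 = 0.029586 arcsec.
= 0.029586 × 1000 = 29.586 mas.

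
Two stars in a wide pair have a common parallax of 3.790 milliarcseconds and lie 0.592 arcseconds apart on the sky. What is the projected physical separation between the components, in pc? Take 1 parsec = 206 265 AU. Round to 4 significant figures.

0.0007573 pc

d = 1/p = 1/0.003790″ = 263.85 pc.
At distance d (pc), an angle of θ arcsec spans θ·d AU: s = 0.592 × 263.85 = 156.2 AU.
= 156.2 / 206265 = 0.00075728 pc.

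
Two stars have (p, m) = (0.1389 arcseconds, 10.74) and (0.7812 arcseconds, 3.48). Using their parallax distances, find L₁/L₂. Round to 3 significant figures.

d₁ = 1/p₁ = 1/0.1389″ = 7.1994 pc; d₂ = 1/p₂ = 1/0.7812″ = 1.2801 pc.
M₁ = m₁ − 5 log₁₀ d₁ + 5 = 10.74 − 4.2865 + 5 = 11.4535.
M₂ = 3.48 − 0.5362 + 5 = 7.9438.
L₁/L₂ = 10^(0.4(M₂ − M₁)) = 10^(0.4 × (-3.5097)) = 10^(-1.40388) = 0.039457.

L₁/L₂ = 0.0395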